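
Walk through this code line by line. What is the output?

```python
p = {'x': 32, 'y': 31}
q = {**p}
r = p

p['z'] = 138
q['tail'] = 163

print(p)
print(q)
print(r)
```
{'x': 32, 'y': 31, 'z': 138}
{'x': 32, 'y': 31, 'tail': 163}
{'x': 32, 'y': 31, 'z': 138}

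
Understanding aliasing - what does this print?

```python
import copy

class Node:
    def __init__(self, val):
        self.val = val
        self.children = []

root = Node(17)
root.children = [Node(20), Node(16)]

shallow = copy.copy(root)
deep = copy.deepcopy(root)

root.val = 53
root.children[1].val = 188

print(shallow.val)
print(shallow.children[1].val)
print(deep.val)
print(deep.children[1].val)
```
17
188
17
16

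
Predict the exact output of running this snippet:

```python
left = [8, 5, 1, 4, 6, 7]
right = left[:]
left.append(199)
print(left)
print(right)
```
[8, 5, 1, 4, 6, 7, 199]
[8, 5, 1, 4, 6, 7]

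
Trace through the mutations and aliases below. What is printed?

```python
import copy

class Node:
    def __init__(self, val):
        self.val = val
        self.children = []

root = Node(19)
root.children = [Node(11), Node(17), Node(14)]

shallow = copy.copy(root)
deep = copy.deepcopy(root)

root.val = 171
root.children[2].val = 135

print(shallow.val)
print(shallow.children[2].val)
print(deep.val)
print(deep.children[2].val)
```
19
135
19
14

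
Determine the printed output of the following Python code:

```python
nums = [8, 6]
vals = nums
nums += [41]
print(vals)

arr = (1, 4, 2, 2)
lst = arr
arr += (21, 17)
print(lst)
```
[8, 6, 41]
(1, 4, 2, 2)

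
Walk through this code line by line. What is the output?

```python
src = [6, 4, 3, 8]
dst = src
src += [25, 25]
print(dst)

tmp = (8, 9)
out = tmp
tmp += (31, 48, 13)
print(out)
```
[6, 4, 3, 8, 25, 25]
(8, 9)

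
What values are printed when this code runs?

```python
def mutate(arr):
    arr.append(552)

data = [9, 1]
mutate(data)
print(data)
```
[9, 1, 552]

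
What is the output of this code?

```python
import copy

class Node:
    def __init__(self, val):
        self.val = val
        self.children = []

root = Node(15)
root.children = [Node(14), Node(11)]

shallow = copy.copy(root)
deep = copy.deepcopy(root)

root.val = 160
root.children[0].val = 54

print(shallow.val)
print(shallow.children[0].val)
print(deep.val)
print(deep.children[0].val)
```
15
54
15
14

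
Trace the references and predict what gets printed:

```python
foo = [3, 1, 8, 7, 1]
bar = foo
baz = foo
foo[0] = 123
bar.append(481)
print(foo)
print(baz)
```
[123, 1, 8, 7, 1, 481]
[123, 1, 8, 7, 1, 481]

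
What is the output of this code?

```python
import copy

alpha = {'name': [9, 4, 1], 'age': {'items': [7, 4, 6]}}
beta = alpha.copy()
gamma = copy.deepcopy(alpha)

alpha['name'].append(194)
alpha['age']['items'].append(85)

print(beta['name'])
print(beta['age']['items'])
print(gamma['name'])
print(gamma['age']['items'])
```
[9, 4, 1, 194]
[7, 4, 6, 85]
[9, 4, 1]
[7, 4, 6]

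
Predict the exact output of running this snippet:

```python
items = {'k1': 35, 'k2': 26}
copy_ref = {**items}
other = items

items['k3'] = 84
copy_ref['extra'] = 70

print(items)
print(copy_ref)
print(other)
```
{'k1': 35, 'k2': 26, 'k3': 84}
{'k1': 35, 'k2': 26, 'extra': 70}
{'k1': 35, 'k2': 26, 'k3': 84}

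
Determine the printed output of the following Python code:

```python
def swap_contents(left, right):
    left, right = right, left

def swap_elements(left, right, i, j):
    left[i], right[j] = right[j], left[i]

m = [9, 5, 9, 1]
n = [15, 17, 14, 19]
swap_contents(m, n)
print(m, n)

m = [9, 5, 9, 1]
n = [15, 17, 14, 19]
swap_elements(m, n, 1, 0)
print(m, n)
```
[9, 5, 9, 1] [15, 17, 14, 19]
[9, 15, 9, 1] [5, 17, 14, 19]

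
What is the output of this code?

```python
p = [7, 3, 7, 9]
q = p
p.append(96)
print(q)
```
[7, 3, 7, 9, 96]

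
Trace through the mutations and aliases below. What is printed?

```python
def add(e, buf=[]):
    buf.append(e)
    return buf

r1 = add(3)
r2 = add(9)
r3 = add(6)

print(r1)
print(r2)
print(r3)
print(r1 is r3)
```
[3, 9, 6]
[3, 9, 6]
[3, 9, 6]
True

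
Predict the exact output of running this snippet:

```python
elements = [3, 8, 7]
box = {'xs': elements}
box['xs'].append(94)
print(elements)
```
[3, 8, 7, 94]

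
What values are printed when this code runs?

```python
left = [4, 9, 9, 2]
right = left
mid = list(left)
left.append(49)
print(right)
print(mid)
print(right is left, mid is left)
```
[4, 9, 9, 2, 49]
[4, 9, 9, 2]
True False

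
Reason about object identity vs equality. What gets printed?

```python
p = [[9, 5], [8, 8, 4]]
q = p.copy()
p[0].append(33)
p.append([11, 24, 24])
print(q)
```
[[9, 5, 33], [8, 8, 4]]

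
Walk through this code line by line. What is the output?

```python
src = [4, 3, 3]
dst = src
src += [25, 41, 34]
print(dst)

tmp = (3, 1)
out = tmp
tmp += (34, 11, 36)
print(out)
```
[4, 3, 3, 25, 41, 34]
(3, 1)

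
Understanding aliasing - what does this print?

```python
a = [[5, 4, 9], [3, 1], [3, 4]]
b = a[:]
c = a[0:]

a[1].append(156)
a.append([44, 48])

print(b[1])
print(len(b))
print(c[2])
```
[3, 1, 156]
3
[3, 4]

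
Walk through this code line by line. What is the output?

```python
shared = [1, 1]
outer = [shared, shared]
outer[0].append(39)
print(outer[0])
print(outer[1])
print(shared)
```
[1, 1, 39]
[1, 1, 39]
[1, 1, 39]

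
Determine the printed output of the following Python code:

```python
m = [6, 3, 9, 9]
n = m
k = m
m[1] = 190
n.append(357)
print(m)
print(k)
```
[6, 190, 9, 9, 357]
[6, 190, 9, 9, 357]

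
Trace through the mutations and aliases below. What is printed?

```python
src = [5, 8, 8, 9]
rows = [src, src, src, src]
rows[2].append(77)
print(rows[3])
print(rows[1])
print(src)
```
[5, 8, 8, 9, 77]
[5, 8, 8, 9, 77]
[5, 8, 8, 9, 77]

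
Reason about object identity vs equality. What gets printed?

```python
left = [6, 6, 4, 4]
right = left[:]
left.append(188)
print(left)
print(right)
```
[6, 6, 4, 4, 188]
[6, 6, 4, 4]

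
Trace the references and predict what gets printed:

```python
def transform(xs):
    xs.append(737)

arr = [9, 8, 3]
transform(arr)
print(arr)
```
[9, 8, 3, 737]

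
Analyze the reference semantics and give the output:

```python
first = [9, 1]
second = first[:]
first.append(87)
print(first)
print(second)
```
[9, 1, 87]
[9, 1]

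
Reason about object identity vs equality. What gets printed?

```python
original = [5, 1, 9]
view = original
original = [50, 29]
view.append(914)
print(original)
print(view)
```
[50, 29]
[5, 1, 9, 914]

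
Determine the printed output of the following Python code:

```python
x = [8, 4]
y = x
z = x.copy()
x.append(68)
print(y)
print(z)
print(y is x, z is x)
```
[8, 4, 68]
[8, 4]
True False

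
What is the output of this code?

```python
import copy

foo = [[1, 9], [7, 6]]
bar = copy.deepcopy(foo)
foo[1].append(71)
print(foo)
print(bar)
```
[[1, 9], [7, 6, 71]]
[[1, 9], [7, 6]]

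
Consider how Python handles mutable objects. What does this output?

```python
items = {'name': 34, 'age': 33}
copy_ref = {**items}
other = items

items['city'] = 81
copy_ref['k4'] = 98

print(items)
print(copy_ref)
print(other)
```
{'name': 34, 'age': 33, 'city': 81}
{'name': 34, 'age': 33, 'k4': 98}
{'name': 34, 'age': 33, 'city': 81}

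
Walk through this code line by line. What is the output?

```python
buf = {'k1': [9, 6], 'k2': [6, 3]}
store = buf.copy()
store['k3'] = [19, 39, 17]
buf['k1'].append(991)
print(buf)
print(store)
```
{'k1': [9, 6, 991], 'k2': [6, 3]}
{'k1': [9, 6, 991], 'k2': [6, 3], 'k3': [19, 39, 17]}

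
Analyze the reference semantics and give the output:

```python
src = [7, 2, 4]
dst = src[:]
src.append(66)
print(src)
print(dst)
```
[7, 2, 4, 66]
[7, 2, 4]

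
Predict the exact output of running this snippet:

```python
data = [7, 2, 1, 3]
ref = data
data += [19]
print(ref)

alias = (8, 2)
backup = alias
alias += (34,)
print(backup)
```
[7, 2, 1, 3, 19]
(8, 2)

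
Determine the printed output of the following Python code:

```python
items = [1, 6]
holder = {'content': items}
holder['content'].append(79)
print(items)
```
[1, 6, 79]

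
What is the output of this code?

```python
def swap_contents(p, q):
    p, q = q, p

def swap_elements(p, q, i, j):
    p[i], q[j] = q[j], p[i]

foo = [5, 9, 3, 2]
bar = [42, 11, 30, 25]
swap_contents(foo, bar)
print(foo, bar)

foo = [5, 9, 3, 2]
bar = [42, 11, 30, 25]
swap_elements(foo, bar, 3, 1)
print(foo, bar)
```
[5, 9, 3, 2] [42, 11, 30, 25]
[5, 9, 3, 11] [42, 2, 30, 25]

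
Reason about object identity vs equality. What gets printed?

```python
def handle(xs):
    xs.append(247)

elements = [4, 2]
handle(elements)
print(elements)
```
[4, 2, 247]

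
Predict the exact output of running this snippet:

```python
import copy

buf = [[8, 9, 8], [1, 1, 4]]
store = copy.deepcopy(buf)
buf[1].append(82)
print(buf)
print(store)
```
[[8, 9, 8], [1, 1, 4, 82]]
[[8, 9, 8], [1, 1, 4]]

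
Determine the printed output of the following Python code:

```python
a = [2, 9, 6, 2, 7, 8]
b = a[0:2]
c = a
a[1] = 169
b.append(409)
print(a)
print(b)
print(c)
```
[2, 169, 6, 2, 7, 8]
[2, 9, 409]
[2, 169, 6, 2, 7, 8]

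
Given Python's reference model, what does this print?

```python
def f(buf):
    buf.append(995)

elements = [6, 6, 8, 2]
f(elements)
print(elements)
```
[6, 6, 8, 2, 995]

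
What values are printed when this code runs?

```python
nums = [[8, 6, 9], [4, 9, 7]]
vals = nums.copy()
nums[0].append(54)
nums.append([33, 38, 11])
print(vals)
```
[[8, 6, 9, 54], [4, 9, 7]]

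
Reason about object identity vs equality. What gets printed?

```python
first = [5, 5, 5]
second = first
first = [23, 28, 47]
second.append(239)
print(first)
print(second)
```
[23, 28, 47]
[5, 5, 5, 239]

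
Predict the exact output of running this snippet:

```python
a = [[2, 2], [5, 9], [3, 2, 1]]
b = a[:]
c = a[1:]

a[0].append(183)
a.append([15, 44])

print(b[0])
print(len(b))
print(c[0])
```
[2, 2, 183]
3
[5, 9]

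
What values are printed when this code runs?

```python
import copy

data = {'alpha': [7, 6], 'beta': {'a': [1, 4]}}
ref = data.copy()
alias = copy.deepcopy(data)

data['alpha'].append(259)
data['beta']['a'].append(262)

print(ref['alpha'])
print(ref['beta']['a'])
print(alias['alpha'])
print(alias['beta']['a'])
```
[7, 6, 259]
[1, 4, 262]
[7, 6]
[1, 4]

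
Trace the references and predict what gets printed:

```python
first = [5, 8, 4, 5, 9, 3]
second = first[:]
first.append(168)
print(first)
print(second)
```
[5, 8, 4, 5, 9, 3, 168]
[5, 8, 4, 5, 9, 3]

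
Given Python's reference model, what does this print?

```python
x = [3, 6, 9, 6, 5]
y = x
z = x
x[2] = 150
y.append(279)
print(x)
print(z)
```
[3, 6, 150, 6, 5, 279]
[3, 6, 150, 6, 5, 279]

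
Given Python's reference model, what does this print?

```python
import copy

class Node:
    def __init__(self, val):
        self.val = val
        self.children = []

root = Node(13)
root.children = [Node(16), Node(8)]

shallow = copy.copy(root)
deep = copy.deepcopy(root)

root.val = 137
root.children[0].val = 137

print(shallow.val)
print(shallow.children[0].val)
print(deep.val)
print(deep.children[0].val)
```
13
137
13
16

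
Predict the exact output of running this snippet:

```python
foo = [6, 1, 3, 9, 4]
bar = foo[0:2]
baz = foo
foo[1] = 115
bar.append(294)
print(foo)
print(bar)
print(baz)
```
[6, 115, 3, 9, 4]
[6, 1, 294]
[6, 115, 3, 9, 4]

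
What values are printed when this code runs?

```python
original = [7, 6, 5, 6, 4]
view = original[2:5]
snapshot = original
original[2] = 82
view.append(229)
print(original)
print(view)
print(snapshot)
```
[7, 6, 82, 6, 4]
[5, 6, 4, 229]
[7, 6, 82, 6, 4]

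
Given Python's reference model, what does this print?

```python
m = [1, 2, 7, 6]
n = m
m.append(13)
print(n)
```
[1, 2, 7, 6, 13]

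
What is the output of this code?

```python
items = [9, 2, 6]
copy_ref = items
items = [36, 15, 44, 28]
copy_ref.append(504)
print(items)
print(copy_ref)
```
[36, 15, 44, 28]
[9, 2, 6, 504]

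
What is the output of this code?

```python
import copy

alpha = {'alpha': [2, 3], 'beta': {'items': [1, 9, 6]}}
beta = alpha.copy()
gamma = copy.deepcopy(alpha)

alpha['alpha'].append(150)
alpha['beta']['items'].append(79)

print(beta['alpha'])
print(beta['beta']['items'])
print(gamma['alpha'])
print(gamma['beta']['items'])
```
[2, 3, 150]
[1, 9, 6, 79]
[2, 3]
[1, 9, 6]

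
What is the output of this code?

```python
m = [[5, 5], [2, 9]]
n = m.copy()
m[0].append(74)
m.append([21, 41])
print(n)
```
[[5, 5, 74], [2, 9]]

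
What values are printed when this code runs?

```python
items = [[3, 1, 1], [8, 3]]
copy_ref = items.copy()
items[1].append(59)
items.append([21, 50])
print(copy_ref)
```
[[3, 1, 1], [8, 3, 59]]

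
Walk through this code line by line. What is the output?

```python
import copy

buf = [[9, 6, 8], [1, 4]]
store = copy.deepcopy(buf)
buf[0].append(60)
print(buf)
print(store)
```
[[9, 6, 8, 60], [1, 4]]
[[9, 6, 8], [1, 4]]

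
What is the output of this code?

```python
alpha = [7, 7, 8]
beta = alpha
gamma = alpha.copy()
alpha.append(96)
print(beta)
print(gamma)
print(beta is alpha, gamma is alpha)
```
[7, 7, 8, 96]
[7, 7, 8]
True False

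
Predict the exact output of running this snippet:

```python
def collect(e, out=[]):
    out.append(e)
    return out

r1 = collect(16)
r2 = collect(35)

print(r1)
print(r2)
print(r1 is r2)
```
[16, 35]
[16, 35]
True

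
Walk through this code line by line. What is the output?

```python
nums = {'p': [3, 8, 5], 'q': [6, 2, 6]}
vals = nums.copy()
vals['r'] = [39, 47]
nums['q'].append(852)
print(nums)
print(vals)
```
{'p': [3, 8, 5], 'q': [6, 2, 6, 852]}
{'p': [3, 8, 5], 'q': [6, 2, 6, 852], 'r': [39, 47]}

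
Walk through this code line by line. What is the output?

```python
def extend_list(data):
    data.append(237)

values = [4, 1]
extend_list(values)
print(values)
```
[4, 1, 237]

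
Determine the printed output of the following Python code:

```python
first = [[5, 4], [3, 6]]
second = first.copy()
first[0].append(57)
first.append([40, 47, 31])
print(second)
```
[[5, 4, 57], [3, 6]]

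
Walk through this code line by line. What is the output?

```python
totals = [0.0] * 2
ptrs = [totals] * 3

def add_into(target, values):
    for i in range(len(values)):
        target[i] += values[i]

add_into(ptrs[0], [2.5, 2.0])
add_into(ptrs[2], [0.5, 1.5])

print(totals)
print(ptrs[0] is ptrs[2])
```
[3.0, 3.5]
True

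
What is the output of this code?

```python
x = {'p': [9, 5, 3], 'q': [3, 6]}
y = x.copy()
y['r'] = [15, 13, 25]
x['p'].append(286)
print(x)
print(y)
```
{'p': [9, 5, 3, 286], 'q': [3, 6]}
{'p': [9, 5, 3, 286], 'q': [3, 6], 'r': [15, 13, 25]}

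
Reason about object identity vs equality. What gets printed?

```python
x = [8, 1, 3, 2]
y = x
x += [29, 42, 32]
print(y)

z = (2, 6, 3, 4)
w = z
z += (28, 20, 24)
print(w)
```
[8, 1, 3, 2, 29, 42, 32]
(2, 6, 3, 4)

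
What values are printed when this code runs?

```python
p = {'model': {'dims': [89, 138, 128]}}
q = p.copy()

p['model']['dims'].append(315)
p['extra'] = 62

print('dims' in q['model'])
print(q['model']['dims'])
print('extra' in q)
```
True
[89, 138, 128, 315]
False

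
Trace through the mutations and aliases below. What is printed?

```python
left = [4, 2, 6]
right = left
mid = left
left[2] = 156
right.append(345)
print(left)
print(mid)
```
[4, 2, 156, 345]
[4, 2, 156, 345]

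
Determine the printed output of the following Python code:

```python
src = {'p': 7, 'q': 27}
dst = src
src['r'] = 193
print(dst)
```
{'p': 7, 'q': 27, 'r': 193}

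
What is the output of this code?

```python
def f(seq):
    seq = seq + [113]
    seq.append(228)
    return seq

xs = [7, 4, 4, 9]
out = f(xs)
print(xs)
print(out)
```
[7, 4, 4, 9]
[7, 4, 4, 9, 113, 228]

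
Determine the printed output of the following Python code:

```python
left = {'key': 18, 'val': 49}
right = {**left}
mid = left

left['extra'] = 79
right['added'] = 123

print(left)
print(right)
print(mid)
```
{'key': 18, 'val': 49, 'extra': 79}
{'key': 18, 'val': 49, 'added': 123}
{'key': 18, 'val': 49, 'extra': 79}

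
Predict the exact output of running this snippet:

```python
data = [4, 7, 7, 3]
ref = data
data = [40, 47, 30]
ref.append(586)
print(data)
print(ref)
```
[40, 47, 30]
[4, 7, 7, 3, 586]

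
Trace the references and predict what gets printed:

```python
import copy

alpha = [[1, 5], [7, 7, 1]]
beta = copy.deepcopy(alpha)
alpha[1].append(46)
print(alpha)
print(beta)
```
[[1, 5], [7, 7, 1, 46]]
[[1, 5], [7, 7, 1]]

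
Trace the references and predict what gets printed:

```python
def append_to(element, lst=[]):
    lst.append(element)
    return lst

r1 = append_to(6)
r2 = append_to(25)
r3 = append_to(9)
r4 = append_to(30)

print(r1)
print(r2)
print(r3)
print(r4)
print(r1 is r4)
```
[6, 25, 9, 30]
[6, 25, 9, 30]
[6, 25, 9, 30]
[6, 25, 9, 30]
True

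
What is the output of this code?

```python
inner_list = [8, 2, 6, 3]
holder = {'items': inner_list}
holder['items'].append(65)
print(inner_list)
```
[8, 2, 6, 3, 65]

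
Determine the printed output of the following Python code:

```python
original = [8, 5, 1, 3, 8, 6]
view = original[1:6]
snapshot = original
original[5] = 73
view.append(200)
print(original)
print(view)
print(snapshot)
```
[8, 5, 1, 3, 8, 73]
[5, 1, 3, 8, 6, 200]
[8, 5, 1, 3, 8, 73]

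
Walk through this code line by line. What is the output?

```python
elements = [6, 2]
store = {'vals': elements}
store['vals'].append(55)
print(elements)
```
[6, 2, 55]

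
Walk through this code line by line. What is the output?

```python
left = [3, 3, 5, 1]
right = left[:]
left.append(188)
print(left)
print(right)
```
[3, 3, 5, 1, 188]
[3, 3, 5, 1]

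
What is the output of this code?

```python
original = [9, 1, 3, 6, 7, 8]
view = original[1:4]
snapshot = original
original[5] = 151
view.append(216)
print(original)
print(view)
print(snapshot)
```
[9, 1, 3, 6, 7, 151]
[1, 3, 6, 216]
[9, 1, 3, 6, 7, 151]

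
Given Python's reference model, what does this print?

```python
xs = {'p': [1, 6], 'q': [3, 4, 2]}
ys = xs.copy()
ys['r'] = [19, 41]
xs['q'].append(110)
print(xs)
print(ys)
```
{'p': [1, 6], 'q': [3, 4, 2, 110]}
{'p': [1, 6], 'q': [3, 4, 2, 110], 'r': [19, 41]}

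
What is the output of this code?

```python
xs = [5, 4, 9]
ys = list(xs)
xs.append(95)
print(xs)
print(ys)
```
[5, 4, 9, 95]
[5, 4, 9]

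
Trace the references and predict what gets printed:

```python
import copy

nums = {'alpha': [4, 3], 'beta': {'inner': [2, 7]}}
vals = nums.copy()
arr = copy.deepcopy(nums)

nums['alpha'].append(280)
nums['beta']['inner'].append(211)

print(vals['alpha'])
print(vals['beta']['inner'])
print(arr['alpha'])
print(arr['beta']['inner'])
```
[4, 3, 280]
[2, 7, 211]
[4, 3]
[2, 7]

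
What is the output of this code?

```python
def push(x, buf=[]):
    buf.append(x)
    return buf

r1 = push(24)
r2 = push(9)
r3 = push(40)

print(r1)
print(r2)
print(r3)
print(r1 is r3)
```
[24, 9, 40]
[24, 9, 40]
[24, 9, 40]
True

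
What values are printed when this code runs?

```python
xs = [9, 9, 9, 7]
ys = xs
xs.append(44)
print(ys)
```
[9, 9, 9, 7, 44]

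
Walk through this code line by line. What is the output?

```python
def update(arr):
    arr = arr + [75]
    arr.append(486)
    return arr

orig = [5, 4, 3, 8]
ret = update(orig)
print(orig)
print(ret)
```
[5, 4, 3, 8]
[5, 4, 3, 8, 75, 486]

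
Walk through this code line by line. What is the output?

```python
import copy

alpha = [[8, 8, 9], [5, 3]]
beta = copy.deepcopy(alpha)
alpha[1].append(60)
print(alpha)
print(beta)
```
[[8, 8, 9], [5, 3, 60]]
[[8, 8, 9], [5, 3]]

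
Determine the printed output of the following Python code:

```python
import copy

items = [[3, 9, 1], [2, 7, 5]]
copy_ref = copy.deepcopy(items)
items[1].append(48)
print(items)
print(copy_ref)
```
[[3, 9, 1], [2, 7, 5, 48]]
[[3, 9, 1], [2, 7, 5]]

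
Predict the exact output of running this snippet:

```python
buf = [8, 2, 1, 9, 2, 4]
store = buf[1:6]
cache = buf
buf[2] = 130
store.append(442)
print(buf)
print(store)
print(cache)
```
[8, 2, 130, 9, 2, 4]
[2, 1, 9, 2, 4, 442]
[8, 2, 130, 9, 2, 4]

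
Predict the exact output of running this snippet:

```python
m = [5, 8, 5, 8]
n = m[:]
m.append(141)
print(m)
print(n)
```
[5, 8, 5, 8, 141]
[5, 8, 5, 8]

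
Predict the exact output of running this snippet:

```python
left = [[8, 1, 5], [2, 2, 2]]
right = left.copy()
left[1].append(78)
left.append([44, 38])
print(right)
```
[[8, 1, 5], [2, 2, 2, 78]]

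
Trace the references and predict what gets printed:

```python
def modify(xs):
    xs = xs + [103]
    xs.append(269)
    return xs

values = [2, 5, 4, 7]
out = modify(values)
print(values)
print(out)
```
[2, 5, 4, 7]
[2, 5, 4, 7, 103, 269]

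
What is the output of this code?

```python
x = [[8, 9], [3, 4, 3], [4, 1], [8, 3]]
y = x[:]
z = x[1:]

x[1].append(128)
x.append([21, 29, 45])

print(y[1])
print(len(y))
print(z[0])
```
[3, 4, 3, 128]
4
[3, 4, 3, 128]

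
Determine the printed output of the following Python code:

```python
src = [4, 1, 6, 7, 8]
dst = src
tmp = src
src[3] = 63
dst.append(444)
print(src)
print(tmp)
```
[4, 1, 6, 63, 8, 444]
[4, 1, 6, 63, 8, 444]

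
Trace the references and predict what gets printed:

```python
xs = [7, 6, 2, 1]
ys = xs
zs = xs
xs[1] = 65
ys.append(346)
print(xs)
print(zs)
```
[7, 65, 2, 1, 346]
[7, 65, 2, 1, 346]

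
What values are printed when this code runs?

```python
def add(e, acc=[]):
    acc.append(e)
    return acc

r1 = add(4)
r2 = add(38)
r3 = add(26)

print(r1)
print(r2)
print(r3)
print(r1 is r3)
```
[4, 38, 26]
[4, 38, 26]
[4, 38, 26]
True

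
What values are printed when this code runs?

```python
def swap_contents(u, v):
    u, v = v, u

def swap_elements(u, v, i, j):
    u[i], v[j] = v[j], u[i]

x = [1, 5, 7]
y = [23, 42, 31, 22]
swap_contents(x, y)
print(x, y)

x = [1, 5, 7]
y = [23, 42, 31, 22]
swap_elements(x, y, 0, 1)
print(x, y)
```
[1, 5, 7] [23, 42, 31, 22]
[42, 5, 7] [23, 1, 31, 22]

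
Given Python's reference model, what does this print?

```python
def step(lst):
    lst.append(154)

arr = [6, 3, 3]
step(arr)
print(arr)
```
[6, 3, 3, 154]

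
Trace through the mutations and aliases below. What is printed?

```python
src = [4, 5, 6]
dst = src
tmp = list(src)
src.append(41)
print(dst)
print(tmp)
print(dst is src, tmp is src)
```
[4, 5, 6, 41]
[4, 5, 6]
True False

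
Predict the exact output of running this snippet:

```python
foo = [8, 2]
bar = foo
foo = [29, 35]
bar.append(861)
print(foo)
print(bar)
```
[29, 35]
[8, 2, 861]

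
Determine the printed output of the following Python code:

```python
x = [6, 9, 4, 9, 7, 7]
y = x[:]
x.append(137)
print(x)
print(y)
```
[6, 9, 4, 9, 7, 7, 137]
[6, 9, 4, 9, 7, 7]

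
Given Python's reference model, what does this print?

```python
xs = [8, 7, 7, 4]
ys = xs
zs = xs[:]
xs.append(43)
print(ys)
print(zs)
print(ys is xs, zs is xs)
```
[8, 7, 7, 4, 43]
[8, 7, 7, 4]
True False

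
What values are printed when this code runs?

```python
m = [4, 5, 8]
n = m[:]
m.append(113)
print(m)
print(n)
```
[4, 5, 8, 113]
[4, 5, 8]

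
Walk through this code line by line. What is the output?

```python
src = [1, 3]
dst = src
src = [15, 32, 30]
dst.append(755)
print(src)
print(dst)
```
[15, 32, 30]
[1, 3, 755]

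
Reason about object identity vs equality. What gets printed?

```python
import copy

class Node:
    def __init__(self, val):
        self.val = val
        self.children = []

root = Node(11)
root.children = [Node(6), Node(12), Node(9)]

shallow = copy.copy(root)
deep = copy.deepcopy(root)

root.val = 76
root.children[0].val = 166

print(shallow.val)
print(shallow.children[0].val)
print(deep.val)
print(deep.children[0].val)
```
11
166
11
6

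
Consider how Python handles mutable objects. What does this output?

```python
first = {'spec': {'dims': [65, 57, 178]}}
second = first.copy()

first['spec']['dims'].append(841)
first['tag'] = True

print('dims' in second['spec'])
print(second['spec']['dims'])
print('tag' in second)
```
True
[65, 57, 178, 841]
False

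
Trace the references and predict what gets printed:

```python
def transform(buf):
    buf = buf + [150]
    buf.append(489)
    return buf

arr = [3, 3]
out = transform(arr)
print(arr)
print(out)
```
[3, 3]
[3, 3, 150, 489]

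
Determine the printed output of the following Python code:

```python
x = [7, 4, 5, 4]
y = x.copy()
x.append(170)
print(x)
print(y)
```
[7, 4, 5, 4, 170]
[7, 4, 5, 4]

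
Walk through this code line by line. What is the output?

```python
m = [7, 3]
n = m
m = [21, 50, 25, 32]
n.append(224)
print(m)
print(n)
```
[21, 50, 25, 32]
[7, 3, 224]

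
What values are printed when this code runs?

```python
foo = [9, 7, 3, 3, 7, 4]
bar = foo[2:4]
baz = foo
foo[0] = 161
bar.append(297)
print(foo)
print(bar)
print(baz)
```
[161, 7, 3, 3, 7, 4]
[3, 3, 297]
[161, 7, 3, 3, 7, 4]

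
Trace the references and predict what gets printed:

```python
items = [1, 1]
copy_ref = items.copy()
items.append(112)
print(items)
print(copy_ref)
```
[1, 1, 112]
[1, 1]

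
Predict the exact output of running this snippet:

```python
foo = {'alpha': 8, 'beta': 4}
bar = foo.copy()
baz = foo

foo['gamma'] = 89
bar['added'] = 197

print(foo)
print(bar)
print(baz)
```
{'alpha': 8, 'beta': 4, 'gamma': 89}
{'alpha': 8, 'beta': 4, 'added': 197}
{'alpha': 8, 'beta': 4, 'gamma': 89}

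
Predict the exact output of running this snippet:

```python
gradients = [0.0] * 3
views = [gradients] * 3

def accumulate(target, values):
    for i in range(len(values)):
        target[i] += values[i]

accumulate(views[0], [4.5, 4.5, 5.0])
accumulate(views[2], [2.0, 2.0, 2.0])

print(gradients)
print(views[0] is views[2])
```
[6.5, 6.5, 7.0]
True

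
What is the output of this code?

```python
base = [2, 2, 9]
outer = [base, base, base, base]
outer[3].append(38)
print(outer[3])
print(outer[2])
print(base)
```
[2, 2, 9, 38]
[2, 2, 9, 38]
[2, 2, 9, 38]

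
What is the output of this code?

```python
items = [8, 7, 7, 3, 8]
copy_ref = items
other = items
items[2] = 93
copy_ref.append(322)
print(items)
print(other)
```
[8, 7, 93, 3, 8, 322]
[8, 7, 93, 3, 8, 322]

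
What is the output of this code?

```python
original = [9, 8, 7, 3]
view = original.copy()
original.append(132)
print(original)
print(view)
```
[9, 8, 7, 3, 132]
[9, 8, 7, 3]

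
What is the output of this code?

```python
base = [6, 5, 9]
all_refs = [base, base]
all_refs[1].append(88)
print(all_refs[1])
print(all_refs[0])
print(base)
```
[6, 5, 9, 88]
[6, 5, 9, 88]
[6, 5, 9, 88]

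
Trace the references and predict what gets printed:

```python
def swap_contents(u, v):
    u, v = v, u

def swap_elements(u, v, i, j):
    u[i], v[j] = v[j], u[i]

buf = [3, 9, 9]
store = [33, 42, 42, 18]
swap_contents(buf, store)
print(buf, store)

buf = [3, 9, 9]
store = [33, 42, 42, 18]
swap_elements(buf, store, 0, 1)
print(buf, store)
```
[3, 9, 9] [33, 42, 42, 18]
[42, 9, 9] [33, 3, 42, 18]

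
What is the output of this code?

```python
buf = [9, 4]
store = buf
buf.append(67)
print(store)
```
[9, 4, 67]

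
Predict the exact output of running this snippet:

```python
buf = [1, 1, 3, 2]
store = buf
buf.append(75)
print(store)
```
[1, 1, 3, 2, 75]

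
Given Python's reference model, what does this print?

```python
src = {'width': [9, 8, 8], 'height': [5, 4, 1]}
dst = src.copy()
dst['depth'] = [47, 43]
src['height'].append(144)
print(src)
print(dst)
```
{'width': [9, 8, 8], 'height': [5, 4, 1, 144]}
{'width': [9, 8, 8], 'height': [5, 4, 1, 144], 'depth': [47, 43]}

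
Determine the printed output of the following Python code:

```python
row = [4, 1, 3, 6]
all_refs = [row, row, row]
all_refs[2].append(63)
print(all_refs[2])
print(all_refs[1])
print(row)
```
[4, 1, 3, 6, 63]
[4, 1, 3, 6, 63]
[4, 1, 3, 6, 63]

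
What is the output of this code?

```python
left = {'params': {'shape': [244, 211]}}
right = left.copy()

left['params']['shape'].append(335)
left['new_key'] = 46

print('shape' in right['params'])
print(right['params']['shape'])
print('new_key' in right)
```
True
[244, 211, 335]
False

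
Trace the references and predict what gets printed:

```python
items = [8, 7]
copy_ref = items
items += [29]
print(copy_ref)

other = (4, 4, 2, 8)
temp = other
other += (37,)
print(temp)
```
[8, 7, 29]
(4, 4, 2, 8)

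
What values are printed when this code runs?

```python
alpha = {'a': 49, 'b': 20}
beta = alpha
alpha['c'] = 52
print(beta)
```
{'a': 49, 'b': 20, 'c': 52}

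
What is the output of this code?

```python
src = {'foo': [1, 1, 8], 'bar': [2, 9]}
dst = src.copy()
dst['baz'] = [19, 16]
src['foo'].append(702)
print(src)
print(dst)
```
{'foo': [1, 1, 8, 702], 'bar': [2, 9]}
{'foo': [1, 1, 8, 702], 'bar': [2, 9], 'baz': [19, 16]}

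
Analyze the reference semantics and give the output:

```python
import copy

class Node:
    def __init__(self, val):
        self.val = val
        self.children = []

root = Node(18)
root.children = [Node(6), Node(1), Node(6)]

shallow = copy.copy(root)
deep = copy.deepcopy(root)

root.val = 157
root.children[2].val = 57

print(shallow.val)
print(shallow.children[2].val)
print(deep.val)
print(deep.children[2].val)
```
18
57
18
6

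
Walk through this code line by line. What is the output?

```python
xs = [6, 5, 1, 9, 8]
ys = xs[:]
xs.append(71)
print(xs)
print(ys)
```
[6, 5, 1, 9, 8, 71]
[6, 5, 1, 9, 8]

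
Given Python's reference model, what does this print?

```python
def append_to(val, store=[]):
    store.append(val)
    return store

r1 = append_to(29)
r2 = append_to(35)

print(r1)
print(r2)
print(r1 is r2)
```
[29, 35]
[29, 35]
True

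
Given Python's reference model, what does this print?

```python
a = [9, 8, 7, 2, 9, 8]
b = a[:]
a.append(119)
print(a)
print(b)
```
[9, 8, 7, 2, 9, 8, 119]
[9, 8, 7, 2, 9, 8]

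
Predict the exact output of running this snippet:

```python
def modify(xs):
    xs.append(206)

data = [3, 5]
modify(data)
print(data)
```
[3, 5, 206]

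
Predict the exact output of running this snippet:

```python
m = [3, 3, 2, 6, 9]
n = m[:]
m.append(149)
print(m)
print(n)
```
[3, 3, 2, 6, 9, 149]
[3, 3, 2, 6, 9]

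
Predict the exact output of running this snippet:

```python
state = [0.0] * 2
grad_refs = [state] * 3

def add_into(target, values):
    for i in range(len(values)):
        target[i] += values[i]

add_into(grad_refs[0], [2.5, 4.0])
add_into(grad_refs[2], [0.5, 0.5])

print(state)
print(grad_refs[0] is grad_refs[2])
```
[3.0, 4.5]
True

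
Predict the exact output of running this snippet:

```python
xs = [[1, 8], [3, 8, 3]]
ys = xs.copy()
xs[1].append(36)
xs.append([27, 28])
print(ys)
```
[[1, 8], [3, 8, 3, 36]]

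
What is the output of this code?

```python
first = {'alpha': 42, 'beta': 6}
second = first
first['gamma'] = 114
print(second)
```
{'alpha': 42, 'beta': 6, 'gamma': 114}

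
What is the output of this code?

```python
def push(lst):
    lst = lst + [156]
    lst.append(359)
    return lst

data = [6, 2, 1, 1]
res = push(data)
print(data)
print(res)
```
[6, 2, 1, 1]
[6, 2, 1, 1, 156, 359]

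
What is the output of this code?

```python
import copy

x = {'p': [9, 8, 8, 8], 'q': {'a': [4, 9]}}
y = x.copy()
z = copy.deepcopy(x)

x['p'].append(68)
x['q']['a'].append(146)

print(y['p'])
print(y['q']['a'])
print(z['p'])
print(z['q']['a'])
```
[9, 8, 8, 8, 68]
[4, 9, 146]
[9, 8, 8, 8]
[4, 9]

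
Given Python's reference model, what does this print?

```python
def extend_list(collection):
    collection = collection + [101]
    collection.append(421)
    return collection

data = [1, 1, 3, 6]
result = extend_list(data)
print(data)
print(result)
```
[1, 1, 3, 6]
[1, 1, 3, 6, 101, 421]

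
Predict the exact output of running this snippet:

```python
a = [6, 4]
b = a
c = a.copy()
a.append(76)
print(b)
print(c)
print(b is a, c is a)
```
[6, 4, 76]
[6, 4]
True False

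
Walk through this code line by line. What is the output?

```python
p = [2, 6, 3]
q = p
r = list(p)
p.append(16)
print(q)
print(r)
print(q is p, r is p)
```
[2, 6, 3, 16]
[2, 6, 3]
True False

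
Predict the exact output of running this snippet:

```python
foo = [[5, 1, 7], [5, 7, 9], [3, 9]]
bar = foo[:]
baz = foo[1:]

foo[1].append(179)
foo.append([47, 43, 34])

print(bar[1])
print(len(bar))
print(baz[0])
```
[5, 7, 9, 179]
3
[5, 7, 9, 179]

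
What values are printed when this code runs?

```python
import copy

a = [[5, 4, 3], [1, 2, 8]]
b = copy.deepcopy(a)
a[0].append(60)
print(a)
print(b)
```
[[5, 4, 3, 60], [1, 2, 8]]
[[5, 4, 3], [1, 2, 8]]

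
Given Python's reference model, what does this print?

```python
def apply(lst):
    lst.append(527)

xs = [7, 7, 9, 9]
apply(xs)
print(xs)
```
[7, 7, 9, 9, 527]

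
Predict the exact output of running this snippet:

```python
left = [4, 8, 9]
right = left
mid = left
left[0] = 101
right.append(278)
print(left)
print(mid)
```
[101, 8, 9, 278]
[101, 8, 9, 278]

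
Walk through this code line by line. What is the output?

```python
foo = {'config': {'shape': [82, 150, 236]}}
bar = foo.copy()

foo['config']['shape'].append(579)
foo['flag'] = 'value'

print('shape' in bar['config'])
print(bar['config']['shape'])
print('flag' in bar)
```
True
[82, 150, 236, 579]
False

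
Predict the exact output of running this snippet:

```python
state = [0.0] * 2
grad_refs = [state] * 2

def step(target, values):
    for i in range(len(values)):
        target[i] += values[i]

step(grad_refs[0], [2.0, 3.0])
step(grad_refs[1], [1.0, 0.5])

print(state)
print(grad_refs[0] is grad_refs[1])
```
[3.0, 3.5]
True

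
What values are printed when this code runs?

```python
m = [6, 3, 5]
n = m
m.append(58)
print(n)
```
[6, 3, 5, 58]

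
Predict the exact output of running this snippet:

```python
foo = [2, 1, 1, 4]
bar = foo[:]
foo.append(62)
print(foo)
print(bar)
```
[2, 1, 1, 4, 62]
[2, 1, 1, 4]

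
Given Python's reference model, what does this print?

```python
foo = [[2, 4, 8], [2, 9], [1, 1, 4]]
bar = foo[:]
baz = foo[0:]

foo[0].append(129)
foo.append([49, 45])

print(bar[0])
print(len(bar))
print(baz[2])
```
[2, 4, 8, 129]
3
[1, 1, 4]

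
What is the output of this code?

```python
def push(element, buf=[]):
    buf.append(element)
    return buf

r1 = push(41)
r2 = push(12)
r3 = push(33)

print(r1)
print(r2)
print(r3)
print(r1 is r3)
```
[41, 12, 33]
[41, 12, 33]
[41, 12, 33]
True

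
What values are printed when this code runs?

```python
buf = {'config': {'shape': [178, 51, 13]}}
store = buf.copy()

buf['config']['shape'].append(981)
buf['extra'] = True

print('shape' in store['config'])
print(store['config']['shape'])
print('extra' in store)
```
True
[178, 51, 13, 981]
False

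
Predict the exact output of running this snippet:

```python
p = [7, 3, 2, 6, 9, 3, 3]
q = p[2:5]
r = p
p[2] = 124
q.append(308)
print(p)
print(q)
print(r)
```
[7, 3, 124, 6, 9, 3, 3]
[2, 6, 9, 308]
[7, 3, 124, 6, 9, 3, 3]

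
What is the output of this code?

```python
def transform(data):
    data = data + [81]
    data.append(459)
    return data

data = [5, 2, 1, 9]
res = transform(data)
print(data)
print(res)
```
[5, 2, 1, 9]
[5, 2, 1, 9, 81, 459]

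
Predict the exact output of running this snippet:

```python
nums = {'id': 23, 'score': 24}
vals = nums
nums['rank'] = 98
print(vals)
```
{'id': 23, 'score': 24, 'rank': 98}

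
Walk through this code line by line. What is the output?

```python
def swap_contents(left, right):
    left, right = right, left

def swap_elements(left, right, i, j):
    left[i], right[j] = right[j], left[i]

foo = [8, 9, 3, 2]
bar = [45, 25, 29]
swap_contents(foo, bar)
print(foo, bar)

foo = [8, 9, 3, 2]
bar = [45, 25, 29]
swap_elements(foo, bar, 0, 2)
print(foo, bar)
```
[8, 9, 3, 2] [45, 25, 29]
[29, 9, 3, 2] [45, 25, 8]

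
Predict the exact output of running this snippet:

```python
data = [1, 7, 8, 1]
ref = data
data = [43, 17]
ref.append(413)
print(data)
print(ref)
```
[43, 17]
[1, 7, 8, 1, 413]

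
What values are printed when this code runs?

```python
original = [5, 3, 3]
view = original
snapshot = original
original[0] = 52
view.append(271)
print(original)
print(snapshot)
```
[52, 3, 3, 271]
[52, 3, 3, 271]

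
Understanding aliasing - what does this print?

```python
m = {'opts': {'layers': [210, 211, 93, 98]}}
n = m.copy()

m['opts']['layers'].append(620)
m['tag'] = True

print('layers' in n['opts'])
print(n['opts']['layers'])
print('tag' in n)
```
True
[210, 211, 93, 98, 620]
False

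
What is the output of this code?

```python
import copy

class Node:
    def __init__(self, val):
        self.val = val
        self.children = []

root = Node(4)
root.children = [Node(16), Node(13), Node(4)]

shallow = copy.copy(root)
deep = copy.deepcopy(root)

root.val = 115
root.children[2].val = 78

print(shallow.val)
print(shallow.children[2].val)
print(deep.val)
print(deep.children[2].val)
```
4
78
4
4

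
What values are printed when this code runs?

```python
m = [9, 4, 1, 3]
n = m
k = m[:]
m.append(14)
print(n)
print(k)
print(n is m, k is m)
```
[9, 4, 1, 3, 14]
[9, 4, 1, 3]
True False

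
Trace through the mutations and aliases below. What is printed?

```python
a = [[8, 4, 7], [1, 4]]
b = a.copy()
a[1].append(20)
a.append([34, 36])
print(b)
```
[[8, 4, 7], [1, 4, 20]]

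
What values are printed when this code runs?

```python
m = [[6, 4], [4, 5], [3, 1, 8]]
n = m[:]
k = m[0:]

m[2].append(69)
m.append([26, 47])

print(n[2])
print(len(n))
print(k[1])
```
[3, 1, 8, 69]
3
[4, 5]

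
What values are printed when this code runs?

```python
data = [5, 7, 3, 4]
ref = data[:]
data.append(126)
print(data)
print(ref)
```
[5, 7, 3, 4, 126]
[5, 7, 3, 4]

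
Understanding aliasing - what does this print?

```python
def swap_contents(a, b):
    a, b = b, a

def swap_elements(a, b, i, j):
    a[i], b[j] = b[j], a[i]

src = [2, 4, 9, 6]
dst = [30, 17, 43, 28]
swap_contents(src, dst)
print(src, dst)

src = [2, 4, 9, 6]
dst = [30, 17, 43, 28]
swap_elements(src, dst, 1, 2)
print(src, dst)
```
[2, 4, 9, 6] [30, 17, 43, 28]
[2, 43, 9, 6] [30, 17, 4, 28]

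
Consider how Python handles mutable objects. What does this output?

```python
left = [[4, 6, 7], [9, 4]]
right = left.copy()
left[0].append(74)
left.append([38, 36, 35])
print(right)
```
[[4, 6, 7, 74], [9, 4]]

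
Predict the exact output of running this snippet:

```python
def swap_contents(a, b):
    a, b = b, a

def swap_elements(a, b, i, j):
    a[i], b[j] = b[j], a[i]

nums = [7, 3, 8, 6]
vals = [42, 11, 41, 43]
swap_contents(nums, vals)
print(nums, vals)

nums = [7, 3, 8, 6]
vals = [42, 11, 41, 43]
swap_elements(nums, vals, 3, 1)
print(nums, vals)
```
[7, 3, 8, 6] [42, 11, 41, 43]
[7, 3, 8, 11] [42, 6, 41, 43]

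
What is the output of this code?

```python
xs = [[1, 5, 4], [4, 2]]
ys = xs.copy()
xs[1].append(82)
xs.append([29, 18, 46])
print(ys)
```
[[1, 5, 4], [4, 2, 82]]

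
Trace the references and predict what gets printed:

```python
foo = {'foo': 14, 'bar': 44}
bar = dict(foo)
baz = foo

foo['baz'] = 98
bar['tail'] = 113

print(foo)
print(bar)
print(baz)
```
{'foo': 14, 'bar': 44, 'baz': 98}
{'foo': 14, 'bar': 44, 'tail': 113}
{'foo': 14, 'bar': 44, 'baz': 98}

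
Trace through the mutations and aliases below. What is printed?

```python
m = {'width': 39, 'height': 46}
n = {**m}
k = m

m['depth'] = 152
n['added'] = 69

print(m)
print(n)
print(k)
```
{'width': 39, 'height': 46, 'depth': 152}
{'width': 39, 'height': 46, 'added': 69}
{'width': 39, 'height': 46, 'depth': 152}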